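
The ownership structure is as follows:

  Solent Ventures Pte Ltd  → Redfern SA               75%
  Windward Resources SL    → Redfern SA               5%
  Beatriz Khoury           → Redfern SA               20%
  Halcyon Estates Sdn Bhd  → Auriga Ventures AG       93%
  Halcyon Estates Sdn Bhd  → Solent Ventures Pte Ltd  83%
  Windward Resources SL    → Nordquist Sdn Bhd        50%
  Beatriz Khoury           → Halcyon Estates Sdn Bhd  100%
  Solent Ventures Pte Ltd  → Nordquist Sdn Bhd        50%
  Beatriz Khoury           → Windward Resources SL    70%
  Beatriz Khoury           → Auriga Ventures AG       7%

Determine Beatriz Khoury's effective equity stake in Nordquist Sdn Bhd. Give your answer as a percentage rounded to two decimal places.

Beatriz reaches Nordquist along 2 paths.
Via Windward: 70% × 50% = 35%.
Via Halcyon → Solent: 100% × 83% × 50% = 41.5%.
Total: 35% + 41.5% = 76.5%.
Rounded: 76.50%.

76.50%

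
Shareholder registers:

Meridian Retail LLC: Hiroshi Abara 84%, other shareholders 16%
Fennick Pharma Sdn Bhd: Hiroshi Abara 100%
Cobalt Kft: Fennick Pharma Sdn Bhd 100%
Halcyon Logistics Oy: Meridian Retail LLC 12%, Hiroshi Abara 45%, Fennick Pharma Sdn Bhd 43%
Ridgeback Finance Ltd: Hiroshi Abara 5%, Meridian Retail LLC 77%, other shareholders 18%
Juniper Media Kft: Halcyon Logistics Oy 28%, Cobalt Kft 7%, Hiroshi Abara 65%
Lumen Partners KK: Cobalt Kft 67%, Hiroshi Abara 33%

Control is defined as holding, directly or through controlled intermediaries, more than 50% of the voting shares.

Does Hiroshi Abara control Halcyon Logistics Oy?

Hiroshi holds 84% of Meridian, so Hiroshi controls Meridian.
Hiroshi holds 100% of Fennick, so Hiroshi controls Fennick.
Meridian and Hiroshi and Fennick together hold 12% + 45% + 43% = 100% of Halcyon, so Hiroshi controls Halcyon.

Yes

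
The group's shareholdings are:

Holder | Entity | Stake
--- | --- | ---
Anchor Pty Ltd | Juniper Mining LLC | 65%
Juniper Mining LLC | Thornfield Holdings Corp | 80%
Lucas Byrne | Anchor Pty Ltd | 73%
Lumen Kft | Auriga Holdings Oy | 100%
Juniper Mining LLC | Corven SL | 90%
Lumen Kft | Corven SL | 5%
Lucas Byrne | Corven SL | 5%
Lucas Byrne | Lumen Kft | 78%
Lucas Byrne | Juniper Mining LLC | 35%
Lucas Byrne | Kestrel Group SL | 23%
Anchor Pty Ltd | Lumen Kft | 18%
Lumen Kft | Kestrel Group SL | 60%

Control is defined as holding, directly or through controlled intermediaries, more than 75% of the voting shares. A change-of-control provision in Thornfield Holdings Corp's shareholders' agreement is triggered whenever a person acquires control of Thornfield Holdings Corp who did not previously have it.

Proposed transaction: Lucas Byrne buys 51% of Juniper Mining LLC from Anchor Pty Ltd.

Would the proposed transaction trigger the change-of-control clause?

The purchase adds only to Lucas's holdings (Anchor's stake shrinks), so Lucas is the only person who could newly come to control Thornfield.
Lucas holds 78% of Lumen, so Lucas controls Lumen.
Lumen holds 100% of Auriga, so Lucas controls Auriga.
Lucas and Lumen together hold 23% + 60% = 83% of Kestrel, so Lucas controls Kestrel.
Neither Lucas nor any entity Lucas controls holds any voting interest in Thornfield.
So before the transaction, Lucas does not control Thornfield.
After the purchase, Lucas's direct stake in Juniper rises to 35% + 51% = 86%, and Anchor's stake falls to 14%.
Lucas holds 86% of Juniper, so Lucas controls Juniper.
Juniper holds 80% of Thornfield, so Lucas controls Thornfield.
Lucas did not control Thornfield before and does after, so the clause is triggered.

Yes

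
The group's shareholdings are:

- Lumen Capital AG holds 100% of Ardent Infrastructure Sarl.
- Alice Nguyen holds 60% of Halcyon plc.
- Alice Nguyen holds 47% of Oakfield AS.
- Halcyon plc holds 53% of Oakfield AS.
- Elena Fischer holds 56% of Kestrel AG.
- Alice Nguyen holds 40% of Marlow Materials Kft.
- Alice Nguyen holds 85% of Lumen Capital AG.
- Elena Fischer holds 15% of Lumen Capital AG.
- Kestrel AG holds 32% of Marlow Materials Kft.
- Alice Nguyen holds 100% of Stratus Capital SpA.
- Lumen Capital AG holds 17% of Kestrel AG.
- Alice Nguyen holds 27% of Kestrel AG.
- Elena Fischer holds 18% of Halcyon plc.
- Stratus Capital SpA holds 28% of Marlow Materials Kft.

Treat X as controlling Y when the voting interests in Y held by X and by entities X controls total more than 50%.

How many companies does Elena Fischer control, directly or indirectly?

1

Elena holds 56% of Kestrel, so Elena controls Kestrel.
No other company's threshold is met.
Elena controls 1 company.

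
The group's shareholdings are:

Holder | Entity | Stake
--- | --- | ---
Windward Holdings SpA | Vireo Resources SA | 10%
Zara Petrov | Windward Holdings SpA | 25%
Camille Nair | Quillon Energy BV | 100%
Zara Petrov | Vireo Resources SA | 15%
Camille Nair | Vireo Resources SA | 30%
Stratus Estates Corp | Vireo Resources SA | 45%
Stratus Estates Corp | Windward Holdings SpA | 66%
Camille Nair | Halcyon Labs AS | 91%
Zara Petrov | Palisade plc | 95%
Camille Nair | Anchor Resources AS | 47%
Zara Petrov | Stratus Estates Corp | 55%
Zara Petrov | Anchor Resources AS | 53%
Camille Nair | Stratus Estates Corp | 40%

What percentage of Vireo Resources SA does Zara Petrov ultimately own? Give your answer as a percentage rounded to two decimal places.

Zara reaches Vireo along 4 paths.
Direct stake: 15% = 15%.
Via Stratus: 55% × 45% = 24.75%.
Via Windward: 25% × 10% = 2.5%.
Via Stratus → Windward: 55% × 66% × 10% = 3.63%.
Total: 15% + 24.75% + 2.5% + 3.63% = 45.88%.

45.88%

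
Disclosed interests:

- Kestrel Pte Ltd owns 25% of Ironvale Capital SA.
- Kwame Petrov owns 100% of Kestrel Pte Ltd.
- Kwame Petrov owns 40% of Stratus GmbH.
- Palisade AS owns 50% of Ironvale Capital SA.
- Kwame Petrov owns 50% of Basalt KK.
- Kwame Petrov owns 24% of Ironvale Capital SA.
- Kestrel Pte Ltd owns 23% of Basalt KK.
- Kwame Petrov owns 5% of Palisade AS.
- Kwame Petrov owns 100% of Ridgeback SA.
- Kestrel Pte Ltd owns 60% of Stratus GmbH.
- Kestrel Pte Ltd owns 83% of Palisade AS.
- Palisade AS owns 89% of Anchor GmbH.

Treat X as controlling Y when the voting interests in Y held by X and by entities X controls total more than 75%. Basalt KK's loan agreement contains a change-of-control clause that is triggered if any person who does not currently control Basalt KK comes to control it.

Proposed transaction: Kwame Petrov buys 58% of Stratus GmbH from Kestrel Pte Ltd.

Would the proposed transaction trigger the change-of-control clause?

No

The purchase adds only to Kwame's holdings (Kestrel's stake shrinks), so Kwame is the only person who could newly come to control Basalt.
Kwame holds 100% of Kestrel, so Kwame controls Kestrel.
Kwame and Kestrel together hold 5% + 83% = 88% of Palisade, so Kwame controls Palisade.
Kwame and Kestrel together hold 40% + 60% = 100% of Stratus, so Kwame controls Stratus.
Kestrel and Palisade and Kwame together hold 25% + 50% + 24% = 99% of Ironvale, so Kwame controls Ironvale.
Kwame holds 100% of Ridgeback, so Kwame controls Ridgeback.
Palisade holds 89% of Anchor, so Kwame controls Anchor.
In Basalt, Kwame's side holds only 23% + 50% = 73%, not > 75%.
So before the transaction, Kwame does not control Basalt.
After the purchase, Kwame's direct stake in Stratus rises to 40% + 58% = 98%, and Kestrel's stake falls to 2%.
Kwame and Kestrel together hold 98% + 2% = 100% of Stratus, so Kwame controls Stratus.
After the transaction, Kwame's side holds 23% + 50% = 73% of Basalt, not > 75%, so Kwame still does not control Basalt.
No new person acquires control, so the clause is not triggered.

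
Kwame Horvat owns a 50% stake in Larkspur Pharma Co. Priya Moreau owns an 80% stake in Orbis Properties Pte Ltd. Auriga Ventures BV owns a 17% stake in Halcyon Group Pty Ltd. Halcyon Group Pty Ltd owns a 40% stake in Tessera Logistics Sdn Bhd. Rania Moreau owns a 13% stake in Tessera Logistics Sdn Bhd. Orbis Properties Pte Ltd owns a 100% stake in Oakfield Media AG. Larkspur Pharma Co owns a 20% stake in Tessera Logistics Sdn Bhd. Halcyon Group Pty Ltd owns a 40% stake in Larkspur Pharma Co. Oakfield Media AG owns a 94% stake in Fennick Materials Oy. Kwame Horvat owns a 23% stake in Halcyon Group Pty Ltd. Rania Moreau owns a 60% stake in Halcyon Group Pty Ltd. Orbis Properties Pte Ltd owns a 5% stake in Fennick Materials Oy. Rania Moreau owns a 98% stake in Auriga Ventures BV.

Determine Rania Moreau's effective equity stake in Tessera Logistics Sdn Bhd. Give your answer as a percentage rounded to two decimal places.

Rania reaches Tessera along 5 paths.
Direct stake: 13% = 13%.
Via Auriga → Halcyon: 98% × 17% × 40% = 6.664%.
Via Halcyon: 60% × 40% = 24%.
Via Auriga → Halcyon → Larkspur: 98% × 17% × 40% × 20% = 1.3328%.
Via Halcyon → Larkspur: 60% × 40% × 20% = 4.8%.
Total: 13% + 6.664% + 24% + 1.3328% + 4.8% = 49.7968%.
Rounded: 49.80%.

49.80%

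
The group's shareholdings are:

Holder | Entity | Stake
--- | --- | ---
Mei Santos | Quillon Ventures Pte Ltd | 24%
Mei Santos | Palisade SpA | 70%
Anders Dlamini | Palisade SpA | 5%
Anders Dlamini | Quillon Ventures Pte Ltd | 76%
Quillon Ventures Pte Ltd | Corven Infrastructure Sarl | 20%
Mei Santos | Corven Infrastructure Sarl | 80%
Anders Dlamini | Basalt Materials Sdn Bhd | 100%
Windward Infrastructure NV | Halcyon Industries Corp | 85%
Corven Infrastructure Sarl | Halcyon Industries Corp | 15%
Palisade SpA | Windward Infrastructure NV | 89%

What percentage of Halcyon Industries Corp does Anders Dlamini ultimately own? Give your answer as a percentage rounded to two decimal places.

Anders reaches Halcyon along 2 paths.
Via Quillon → Corven: 76% × 20% × 15% = 2.28%.
Via Palisade → Windward: 5% × 89% × 85% = 3.7825%.
Total: 2.28% + 3.7825% = 6.0625%.
Rounded: 6.06%.

6.06%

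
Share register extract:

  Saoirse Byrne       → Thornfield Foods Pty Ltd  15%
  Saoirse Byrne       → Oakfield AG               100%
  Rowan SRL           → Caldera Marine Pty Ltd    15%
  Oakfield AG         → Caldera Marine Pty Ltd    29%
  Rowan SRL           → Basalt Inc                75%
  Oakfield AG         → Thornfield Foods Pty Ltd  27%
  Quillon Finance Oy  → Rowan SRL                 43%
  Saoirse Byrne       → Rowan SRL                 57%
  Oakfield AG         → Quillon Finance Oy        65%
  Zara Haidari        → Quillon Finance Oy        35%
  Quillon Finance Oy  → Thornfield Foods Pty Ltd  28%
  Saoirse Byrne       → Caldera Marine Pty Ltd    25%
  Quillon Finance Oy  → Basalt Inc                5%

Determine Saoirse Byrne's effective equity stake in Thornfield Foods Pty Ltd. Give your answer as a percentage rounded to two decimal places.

Saoirse reaches Thornfield along 3 paths.
Via Oakfield: 100% × 27% = 27%.
Direct stake: 15% = 15%.
Via Oakfield → Quillon: 100% × 65% × 28% = 18.2%.
Total: 27% + 15% + 18.2% = 60.2%.
Rounded: 60.20%.

60.20%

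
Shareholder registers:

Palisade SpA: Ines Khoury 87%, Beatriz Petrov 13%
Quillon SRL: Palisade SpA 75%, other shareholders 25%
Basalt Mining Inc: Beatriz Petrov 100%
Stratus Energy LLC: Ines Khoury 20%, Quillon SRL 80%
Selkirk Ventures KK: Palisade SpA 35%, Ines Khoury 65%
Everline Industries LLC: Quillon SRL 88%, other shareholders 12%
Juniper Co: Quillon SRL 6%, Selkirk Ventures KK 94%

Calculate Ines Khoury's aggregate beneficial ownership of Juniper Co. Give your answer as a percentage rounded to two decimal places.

Ines reaches Juniper along 3 paths.
Via Palisade → Quillon: 87% × 75% × 6% = 3.915%.
Via Palisade → Selkirk: 87% × 35% × 94% = 28.623%.
Via Selkirk: 65% × 94% = 61.1%.
Total: 3.915% + 28.623% + 61.1% = 93.638%.
Rounded: 93.64%.

93.64%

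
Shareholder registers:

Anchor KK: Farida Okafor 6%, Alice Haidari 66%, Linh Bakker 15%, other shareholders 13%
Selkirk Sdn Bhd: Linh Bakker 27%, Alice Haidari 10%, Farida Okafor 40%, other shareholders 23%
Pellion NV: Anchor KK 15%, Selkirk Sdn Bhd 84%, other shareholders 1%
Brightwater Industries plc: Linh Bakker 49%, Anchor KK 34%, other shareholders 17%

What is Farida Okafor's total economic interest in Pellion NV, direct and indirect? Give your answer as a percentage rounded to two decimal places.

Farida reaches Pellion along 2 paths.
Via Anchor: 6% × 15% = 0.9%.
Via Selkirk: 40% × 84% = 33.6%.
Total: 0.9% + 33.6% = 34.5%.
Rounded: 34.50%.

34.50%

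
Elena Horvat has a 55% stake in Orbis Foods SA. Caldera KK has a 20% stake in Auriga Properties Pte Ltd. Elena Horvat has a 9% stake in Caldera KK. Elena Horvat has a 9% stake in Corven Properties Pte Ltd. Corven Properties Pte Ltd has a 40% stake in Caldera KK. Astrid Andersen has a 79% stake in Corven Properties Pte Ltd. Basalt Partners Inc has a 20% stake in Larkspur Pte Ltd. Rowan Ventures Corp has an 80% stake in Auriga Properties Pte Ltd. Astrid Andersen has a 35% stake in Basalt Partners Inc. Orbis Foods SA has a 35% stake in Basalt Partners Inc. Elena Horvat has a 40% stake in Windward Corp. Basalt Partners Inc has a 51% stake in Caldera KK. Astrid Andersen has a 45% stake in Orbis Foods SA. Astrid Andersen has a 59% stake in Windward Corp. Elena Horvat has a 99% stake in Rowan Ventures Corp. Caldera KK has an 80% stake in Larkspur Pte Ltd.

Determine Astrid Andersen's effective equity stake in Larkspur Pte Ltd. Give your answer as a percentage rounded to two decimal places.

56.14%

Astrid reaches Larkspur along 5 paths.
Via Corven → Caldera: 79% × 40% × 80% = 25.28%.
Via Orbis → Basalt → Caldera: 45% × 35% × 51% × 80% = 6.426%.
Via Basalt → Caldera: 35% × 51% × 80% = 14.28%.
Via Orbis → Basalt: 45% × 35% × 20% = 3.15%.
Via Basalt: 35% × 20% = 7%.
Total: 25.28% + 6.426% + 14.28% + 3.15% + 7% = 56.136%.
Rounded: 56.14%.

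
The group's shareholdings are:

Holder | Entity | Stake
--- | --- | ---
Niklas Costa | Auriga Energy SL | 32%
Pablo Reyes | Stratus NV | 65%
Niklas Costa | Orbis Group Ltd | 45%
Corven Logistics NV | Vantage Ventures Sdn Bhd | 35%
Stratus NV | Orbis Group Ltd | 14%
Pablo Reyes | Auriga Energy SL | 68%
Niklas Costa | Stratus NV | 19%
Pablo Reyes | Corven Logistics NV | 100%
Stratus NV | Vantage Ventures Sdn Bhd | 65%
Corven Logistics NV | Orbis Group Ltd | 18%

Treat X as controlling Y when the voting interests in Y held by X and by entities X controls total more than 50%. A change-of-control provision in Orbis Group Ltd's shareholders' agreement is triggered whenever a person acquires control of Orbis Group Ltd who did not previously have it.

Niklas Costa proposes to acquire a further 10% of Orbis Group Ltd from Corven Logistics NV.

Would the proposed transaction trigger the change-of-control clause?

The purchase adds only to Niklas's holdings (Corven's stake shrinks), so Niklas is the only person who could newly come to control Orbis.
Niklas's largest direct stake is 45% in Orbis, which does not meet the threshold, so Niklas controls no company.
In Orbis, Niklas's side holds only 45%, not > 50%.
So before the transaction, Niklas does not control Orbis.
After the purchase, Niklas's direct stake in Orbis rises to 45% + 10% = 55%, and Corven's stake falls to 8%.
Niklas holds 55% of Orbis, so Niklas controls Orbis.
Niklas did not control Orbis before and does after, so the clause is triggered.

Yes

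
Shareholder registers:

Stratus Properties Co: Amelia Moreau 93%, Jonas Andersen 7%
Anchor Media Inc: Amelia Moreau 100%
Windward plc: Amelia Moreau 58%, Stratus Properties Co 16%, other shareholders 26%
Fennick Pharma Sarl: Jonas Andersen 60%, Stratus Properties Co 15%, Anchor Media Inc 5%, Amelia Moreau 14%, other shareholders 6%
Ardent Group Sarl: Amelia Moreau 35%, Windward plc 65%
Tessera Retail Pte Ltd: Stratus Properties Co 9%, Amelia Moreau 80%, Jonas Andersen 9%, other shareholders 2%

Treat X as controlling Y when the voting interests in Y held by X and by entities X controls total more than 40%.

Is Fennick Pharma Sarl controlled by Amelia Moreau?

Amelia holds 93% of Stratus, so Amelia controls Stratus.
Amelia holds 100% of Anchor, so Amelia controls Anchor.
Amelia and Stratus together hold 58% + 16% = 74% of Windward, so Amelia controls Windward.
Amelia and Windward together hold 35% + 65% = 100% of Ardent, so Amelia controls Ardent.
Stratus and Amelia together hold 9% + 80% = 89% of Tessera, so Amelia controls Tessera.
In Fennick, Amelia's side holds only 15% + 5% + 14% = 34%, not > 40%.
So Amelia does not control Fennick.

No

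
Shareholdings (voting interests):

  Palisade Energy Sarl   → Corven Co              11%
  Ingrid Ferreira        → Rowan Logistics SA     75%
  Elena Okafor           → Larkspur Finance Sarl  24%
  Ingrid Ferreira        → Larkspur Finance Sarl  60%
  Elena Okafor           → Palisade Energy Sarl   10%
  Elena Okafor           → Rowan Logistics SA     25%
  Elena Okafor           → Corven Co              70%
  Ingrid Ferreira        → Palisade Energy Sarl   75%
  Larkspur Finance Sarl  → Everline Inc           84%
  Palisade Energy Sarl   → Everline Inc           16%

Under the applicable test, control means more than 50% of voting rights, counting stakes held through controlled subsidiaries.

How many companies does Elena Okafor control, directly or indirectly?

1

Elena holds 70% of Corven, so Elena controls Corven.
No other company's threshold is met.
Elena controls 1 company.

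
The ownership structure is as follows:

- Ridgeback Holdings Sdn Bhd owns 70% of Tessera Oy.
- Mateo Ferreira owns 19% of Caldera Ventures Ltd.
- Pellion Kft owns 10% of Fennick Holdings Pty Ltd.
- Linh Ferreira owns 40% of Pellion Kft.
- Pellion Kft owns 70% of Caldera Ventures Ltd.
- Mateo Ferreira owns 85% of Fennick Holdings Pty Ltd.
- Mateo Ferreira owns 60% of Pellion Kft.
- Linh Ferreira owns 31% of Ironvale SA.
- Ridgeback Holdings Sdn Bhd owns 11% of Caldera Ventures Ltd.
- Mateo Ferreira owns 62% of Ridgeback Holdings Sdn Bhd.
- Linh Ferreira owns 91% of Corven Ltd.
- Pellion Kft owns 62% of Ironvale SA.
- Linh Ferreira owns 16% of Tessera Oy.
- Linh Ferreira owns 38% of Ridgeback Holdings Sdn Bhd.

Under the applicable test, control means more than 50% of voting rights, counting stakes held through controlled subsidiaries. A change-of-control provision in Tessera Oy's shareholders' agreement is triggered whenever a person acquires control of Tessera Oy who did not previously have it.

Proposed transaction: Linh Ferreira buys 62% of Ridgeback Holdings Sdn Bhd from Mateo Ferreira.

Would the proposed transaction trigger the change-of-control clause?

The purchase adds only to Linh's holdings (Mateo's stake shrinks), so Linh is the only person who could newly come to control Tessera.
Linh holds 91% of Corven, so Linh controls Corven.
In Tessera, Linh's side holds only 16%, not > 50%.
So before the transaction, Linh does not control Tessera.
After the purchase, Linh's direct stake in Ridgeback rises to 38% + 62% = 100%, and Mateo's stake falls to 0%.
Linh holds 100% of Ridgeback, so Linh controls Ridgeback.
Ridgeback and Linh together hold 70% + 16% = 86% of Tessera, so Linh controls Tessera.
Linh did not control Tessera before and does after, so the clause is triggered.

Yes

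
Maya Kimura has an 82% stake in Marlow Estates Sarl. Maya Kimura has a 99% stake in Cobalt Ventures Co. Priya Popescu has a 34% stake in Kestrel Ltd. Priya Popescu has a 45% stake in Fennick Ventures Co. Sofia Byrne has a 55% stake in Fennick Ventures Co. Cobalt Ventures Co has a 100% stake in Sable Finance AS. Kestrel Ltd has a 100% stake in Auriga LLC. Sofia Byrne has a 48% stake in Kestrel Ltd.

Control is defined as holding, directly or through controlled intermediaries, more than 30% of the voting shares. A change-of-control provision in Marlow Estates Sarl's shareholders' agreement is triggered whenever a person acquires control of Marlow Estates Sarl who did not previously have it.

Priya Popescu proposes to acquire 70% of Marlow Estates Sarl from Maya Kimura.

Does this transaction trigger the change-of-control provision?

The purchase adds only to Priya's holdings (Maya's stake shrinks), so Priya is the only person who could newly come to control Marlow.
Priya holds 45% of Fennick, so Priya controls Fennick.
Priya holds 34% of Kestrel, so Priya controls Kestrel.
Kestrel holds 100% of Auriga, so Priya controls Auriga.
Neither Priya nor any entity Priya controls holds any voting interest in Marlow.
So before the transaction, Priya does not control Marlow.
After the purchase, Priya holds 70% of Marlow directly, and Maya's stake falls to 12%.
Priya holds 70% of Marlow, so Priya controls Marlow.
Priya did not control Marlow before and does after, so the clause is triggered.

Yes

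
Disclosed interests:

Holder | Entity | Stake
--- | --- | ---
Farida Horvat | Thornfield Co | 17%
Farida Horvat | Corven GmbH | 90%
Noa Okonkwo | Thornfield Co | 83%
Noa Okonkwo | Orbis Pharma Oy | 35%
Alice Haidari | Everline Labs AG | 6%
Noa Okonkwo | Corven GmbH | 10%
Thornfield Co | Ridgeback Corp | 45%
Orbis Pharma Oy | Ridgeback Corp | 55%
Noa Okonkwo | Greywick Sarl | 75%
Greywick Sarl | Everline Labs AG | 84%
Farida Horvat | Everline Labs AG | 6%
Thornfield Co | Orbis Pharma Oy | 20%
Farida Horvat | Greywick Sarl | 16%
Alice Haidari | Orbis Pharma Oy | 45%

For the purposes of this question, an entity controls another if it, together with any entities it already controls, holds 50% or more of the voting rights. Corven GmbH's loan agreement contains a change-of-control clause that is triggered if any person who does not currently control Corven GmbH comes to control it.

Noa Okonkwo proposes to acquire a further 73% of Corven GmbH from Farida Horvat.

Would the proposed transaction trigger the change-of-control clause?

Yes

The purchase adds only to Noa's holdings (Farida's stake shrinks), so Noa is the only person who could newly come to control Corven.
Noa holds 83% of Thornfield, so Noa controls Thornfield.
Noa holds 75% of Greywick, so Noa controls Greywick.
Thornfield and Noa together hold 20% + 35% = 55% of Orbis, so Noa controls Orbis.
Greywick holds 84% of Everline, so Noa controls Everline.
Thornfield and Orbis together hold 45% + 55% = 100% of Ridgeback, so Noa controls Ridgeback.
In Corven, Noa's side holds only 10%, not ≥ 50%.
So before the transaction, Noa does not control Corven.
After the purchase, Noa's direct stake in Corven rises to 10% + 73% = 83%, and Farida's stake falls to 17%.
Noa holds 83% of Corven, so Noa controls Corven.
Noa did not control Corven before and does after, so the clause is triggered.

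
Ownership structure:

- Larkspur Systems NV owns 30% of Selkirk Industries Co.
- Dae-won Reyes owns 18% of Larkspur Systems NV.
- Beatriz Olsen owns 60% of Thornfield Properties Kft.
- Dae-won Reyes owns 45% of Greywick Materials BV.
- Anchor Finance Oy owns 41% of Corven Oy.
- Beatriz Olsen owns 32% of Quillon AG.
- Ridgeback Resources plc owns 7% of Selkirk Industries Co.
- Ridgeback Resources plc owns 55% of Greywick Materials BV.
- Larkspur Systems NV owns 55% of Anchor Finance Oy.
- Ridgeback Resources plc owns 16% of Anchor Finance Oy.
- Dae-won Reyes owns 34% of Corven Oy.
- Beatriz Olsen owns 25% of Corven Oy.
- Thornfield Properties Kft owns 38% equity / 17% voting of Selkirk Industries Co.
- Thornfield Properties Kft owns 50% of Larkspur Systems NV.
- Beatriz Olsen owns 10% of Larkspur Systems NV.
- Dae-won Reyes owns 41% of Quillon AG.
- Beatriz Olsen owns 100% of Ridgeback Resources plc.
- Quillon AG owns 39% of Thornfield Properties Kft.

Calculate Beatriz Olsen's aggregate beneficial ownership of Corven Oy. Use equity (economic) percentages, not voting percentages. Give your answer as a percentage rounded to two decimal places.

Beatriz reaches Corven along 5 paths.
Direct stake: 25% = 25%.
Via Larkspur → Anchor: 10% × 55% × 41% = 2.255%.
Via Quillon → Thornfield → Larkspur → Anchor: 32% × 39% × 50% × 55% × 41% = 1.40712%.
Via Thornfield → Larkspur → Anchor: 60% × 50% × 55% × 41% = 6.765%.
Via Ridgeback → Anchor: 100% × 16% × 41% = 6.56%.
Total: 25% + 2.255% + 1.40712% + 6.765% + 6.56% = 41.98712%.
Rounded: 41.99%.

41.99%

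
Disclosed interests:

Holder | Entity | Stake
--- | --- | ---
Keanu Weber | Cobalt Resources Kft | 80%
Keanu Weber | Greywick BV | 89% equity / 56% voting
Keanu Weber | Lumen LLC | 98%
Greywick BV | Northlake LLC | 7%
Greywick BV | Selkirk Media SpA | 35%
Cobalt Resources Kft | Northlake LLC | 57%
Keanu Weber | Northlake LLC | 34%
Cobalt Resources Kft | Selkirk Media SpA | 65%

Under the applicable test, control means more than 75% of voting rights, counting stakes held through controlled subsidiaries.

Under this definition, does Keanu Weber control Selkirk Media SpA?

No

Keanu holds 80% of Cobalt, so Keanu controls Cobalt.
Keanu holds 98% of Lumen, so Keanu controls Lumen.
Cobalt and Keanu together hold 57% + 34% = 91% of Northlake, so Keanu controls Northlake.
In Selkirk, Keanu's side holds only 65%, not > 75%.
So Keanu does not control Selkirk.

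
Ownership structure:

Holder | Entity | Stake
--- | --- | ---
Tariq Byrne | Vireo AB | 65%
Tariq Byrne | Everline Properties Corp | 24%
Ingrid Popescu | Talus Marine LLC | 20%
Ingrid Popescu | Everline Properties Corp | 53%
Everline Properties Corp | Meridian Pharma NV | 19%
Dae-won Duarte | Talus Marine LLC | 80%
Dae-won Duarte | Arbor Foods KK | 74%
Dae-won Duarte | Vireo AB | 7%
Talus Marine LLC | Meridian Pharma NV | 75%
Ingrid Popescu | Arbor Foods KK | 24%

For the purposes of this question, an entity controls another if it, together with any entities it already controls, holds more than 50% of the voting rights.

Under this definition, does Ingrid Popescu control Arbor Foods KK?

Ingrid holds 53% of Everline, so Ingrid controls Everline.
In Arbor, Ingrid's side holds only 24%, not > 50%.
So Ingrid does not control Arbor.

No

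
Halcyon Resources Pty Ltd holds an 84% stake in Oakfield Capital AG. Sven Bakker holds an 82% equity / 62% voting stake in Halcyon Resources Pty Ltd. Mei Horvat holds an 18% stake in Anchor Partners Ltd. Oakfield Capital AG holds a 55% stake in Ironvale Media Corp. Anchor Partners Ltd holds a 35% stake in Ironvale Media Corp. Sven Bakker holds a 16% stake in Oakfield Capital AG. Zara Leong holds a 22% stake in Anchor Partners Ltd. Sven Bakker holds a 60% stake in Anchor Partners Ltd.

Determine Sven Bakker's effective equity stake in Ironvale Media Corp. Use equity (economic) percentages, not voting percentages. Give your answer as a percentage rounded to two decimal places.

67.68%

Sven reaches Ironvale along 3 paths.
Via Anchor: 60% × 35% = 21%.
Via Oakfield: 16% × 55% = 8.8%.
Via Halcyon → Oakfield: 82% × 84% × 55% = 37.884%.
Total: 21% + 8.8% + 37.884% = 67.684%.
Rounded: 67.68%.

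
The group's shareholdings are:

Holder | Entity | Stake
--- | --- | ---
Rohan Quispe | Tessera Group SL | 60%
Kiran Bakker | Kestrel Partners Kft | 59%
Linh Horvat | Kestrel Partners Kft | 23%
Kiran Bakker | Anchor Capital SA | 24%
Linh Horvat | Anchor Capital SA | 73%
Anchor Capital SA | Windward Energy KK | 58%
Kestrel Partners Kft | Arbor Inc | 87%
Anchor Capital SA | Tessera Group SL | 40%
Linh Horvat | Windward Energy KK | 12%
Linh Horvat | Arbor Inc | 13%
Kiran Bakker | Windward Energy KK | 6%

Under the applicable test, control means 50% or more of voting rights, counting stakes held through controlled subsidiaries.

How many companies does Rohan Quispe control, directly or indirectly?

Rohan holds 60% of Tessera, so Rohan controls Tessera.
No other company's threshold is met.
Rohan controls 1 company.

1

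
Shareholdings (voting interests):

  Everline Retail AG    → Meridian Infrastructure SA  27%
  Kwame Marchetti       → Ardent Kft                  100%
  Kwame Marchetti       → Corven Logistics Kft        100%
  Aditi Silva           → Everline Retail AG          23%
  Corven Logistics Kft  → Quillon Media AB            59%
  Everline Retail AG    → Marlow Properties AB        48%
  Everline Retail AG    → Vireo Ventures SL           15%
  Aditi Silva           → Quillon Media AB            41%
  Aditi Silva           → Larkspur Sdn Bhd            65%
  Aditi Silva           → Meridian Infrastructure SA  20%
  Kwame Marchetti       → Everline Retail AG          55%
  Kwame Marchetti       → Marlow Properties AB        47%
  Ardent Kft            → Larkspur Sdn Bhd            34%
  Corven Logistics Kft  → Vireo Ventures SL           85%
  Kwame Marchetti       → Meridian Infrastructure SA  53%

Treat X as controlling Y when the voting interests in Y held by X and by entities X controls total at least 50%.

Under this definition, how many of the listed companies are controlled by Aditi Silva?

1

Aditi holds 65% of Larkspur, so Aditi controls Larkspur.
No other company's threshold is met.
Aditi controls 1 company.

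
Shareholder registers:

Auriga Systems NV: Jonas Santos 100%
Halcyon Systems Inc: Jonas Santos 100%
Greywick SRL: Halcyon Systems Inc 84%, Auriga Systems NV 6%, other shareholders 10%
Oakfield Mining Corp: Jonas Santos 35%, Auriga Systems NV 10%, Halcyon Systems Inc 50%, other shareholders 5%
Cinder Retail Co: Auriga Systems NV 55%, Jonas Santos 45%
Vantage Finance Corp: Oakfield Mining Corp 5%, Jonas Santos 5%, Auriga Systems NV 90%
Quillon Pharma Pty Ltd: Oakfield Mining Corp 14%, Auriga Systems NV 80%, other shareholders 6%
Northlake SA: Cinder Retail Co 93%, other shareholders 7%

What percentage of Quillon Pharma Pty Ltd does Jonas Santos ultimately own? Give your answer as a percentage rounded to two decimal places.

93.30%

Jonas reaches Quillon along 4 paths.
Via Oakfield: 35% × 14% = 4.9%.
Via Auriga → Oakfield: 100% × 10% × 14% = 1.4%.
Via Halcyon → Oakfield: 100% × 50% × 14% = 7%.
Via Auriga: 100% × 80% = 80%.
Total: 4.9% + 1.4% + 7% + 80% = 93.3%.
Rounded: 93.30%.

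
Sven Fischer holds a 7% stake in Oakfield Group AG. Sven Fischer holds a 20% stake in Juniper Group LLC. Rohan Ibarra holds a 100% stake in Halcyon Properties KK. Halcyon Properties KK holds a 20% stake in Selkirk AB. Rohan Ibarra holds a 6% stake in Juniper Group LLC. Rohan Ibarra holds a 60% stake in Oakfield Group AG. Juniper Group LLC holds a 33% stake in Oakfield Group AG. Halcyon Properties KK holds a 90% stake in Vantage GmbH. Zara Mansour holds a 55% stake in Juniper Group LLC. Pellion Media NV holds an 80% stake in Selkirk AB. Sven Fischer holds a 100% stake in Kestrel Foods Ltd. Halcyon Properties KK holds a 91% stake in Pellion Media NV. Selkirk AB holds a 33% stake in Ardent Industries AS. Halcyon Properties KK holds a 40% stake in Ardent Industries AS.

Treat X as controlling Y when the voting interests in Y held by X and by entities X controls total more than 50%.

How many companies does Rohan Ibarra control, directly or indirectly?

6

Rohan holds 100% of Halcyon, so Rohan controls Halcyon.
Halcyon holds 91% of Pellion, so Rohan controls Pellion.
Rohan holds 60% of Oakfield, so Rohan controls Oakfield.
Pellion and Halcyon together hold 80% + 20% = 100% of Selkirk, so Rohan controls Selkirk.
Halcyon holds 90% of Vantage, so Rohan controls Vantage.
Selkirk and Halcyon together hold 33% + 40% = 73% of Ardent, so Rohan controls Ardent.
No other company's threshold is met.
Rohan controls 6 companies.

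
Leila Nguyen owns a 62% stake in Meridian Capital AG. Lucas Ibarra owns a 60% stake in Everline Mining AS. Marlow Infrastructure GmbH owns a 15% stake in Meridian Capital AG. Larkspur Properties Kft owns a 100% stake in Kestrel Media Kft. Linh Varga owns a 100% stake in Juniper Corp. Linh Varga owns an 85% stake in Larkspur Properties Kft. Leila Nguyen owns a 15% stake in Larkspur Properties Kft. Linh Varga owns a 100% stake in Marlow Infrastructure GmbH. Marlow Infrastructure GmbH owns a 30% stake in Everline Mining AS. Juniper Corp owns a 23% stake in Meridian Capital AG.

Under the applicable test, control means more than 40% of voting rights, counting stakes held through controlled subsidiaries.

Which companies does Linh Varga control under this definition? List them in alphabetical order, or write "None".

Linh holds 100% of Marlow, so Linh controls Marlow.
Linh holds 100% of Juniper, so Linh controls Juniper.
Linh holds 85% of Larkspur, so Linh controls Larkspur.
Larkspur holds 100% of Kestrel, so Linh controls Kestrel.
No other company's threshold is met.

Juniper Corp, Kestrel Media Kft, Larkspur Properties Kft, Marlow Infrastructure GmbH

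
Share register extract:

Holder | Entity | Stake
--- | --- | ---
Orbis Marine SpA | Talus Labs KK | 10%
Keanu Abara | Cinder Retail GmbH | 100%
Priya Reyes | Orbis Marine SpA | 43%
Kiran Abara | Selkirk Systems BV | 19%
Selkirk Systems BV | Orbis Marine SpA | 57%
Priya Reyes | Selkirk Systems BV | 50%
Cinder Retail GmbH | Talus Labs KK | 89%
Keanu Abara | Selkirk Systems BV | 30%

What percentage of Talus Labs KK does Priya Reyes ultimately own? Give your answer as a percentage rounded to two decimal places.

Priya reaches Talus along 2 paths.
Via Selkirk → Orbis: 50% × 57% × 10% = 2.85%.
Via Orbis: 43% × 10% = 4.3%.
Total: 2.85% + 4.3% = 7.15%.

7.15%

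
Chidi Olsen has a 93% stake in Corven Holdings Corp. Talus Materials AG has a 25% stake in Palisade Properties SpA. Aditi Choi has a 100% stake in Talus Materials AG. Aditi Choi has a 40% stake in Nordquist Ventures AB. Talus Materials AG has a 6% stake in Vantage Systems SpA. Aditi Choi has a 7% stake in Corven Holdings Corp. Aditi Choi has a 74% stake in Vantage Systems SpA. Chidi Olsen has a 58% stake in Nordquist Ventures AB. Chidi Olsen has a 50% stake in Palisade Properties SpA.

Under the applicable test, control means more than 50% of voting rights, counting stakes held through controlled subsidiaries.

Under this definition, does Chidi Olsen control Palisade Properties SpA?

No

Chidi holds 58% of Nordquist, so Chidi controls Nordquist.
Chidi holds 93% of Corven, so Chidi controls Corven.
In Palisade, Chidi's side holds only 50%, not > 50%.
So Chidi does not control Palisade.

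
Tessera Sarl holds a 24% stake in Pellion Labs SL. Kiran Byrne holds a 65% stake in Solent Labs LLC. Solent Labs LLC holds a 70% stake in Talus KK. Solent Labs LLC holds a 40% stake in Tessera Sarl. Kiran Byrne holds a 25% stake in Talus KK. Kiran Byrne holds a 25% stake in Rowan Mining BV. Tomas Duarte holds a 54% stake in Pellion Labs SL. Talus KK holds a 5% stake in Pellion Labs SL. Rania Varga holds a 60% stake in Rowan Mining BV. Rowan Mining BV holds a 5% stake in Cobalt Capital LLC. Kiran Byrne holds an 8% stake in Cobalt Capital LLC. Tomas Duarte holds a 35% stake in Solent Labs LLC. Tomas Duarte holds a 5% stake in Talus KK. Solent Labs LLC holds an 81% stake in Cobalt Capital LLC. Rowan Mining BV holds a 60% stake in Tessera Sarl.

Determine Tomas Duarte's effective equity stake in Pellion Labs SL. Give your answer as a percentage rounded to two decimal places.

Tomas reaches Pellion along 4 paths.
Direct stake: 54% = 54%.
Via Solent → Tessera: 35% × 40% × 24% = 3.36%.
Via Talus: 5% × 5% = 0.25%.
Via Solent → Talus: 35% × 70% × 5% = 1.225%.
Total: 54% + 3.36% + 0.25% + 1.225% = 58.835%.
Rounded: 58.84%.

58.84%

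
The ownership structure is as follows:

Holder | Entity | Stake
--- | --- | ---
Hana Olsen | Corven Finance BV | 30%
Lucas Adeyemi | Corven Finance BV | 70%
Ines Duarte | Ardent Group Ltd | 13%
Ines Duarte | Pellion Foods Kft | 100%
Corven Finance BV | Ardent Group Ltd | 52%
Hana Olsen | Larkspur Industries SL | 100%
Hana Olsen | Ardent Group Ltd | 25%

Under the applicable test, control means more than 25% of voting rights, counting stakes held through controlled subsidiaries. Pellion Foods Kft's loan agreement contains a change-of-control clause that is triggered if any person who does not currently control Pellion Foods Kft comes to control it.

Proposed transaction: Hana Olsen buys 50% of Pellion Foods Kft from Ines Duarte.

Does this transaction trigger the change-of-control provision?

The purchase adds only to Hana's holdings (Ines's stake shrinks), so Hana is the only person who could newly come to control Pellion.
Hana holds 30% of Corven, so Hana controls Corven.
Hana holds 100% of Larkspur, so Hana controls Larkspur.
Corven and Hana together hold 52% + 25% = 77% of Ardent, so Hana controls Ardent.
Neither Hana nor any entity Hana controls holds any voting interest in Pellion.
So before the transaction, Hana does not control Pellion.
After the purchase, Hana holds 50% of Pellion directly, and Ines's stake falls to 50%.
Hana holds 50% of Pellion, so Hana controls Pellion.
Hana did not control Pellion before and does after, so the clause is triggered.

Yes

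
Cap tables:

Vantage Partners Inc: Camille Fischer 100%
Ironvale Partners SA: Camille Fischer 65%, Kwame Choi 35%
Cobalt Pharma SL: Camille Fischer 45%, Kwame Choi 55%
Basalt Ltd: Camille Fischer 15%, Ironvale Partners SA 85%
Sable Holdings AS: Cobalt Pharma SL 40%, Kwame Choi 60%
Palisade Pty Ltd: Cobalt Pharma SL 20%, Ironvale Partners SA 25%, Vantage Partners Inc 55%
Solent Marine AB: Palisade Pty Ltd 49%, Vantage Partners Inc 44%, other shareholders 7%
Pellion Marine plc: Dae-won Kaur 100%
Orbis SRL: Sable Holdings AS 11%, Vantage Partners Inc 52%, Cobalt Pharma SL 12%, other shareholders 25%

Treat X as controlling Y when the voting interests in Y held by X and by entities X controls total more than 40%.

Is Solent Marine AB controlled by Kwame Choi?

No

Kwame holds 55% of Cobalt, so Kwame controls Cobalt.
Cobalt and Kwame together hold 40% + 60% = 100% of Sable, so Kwame controls Sable.
Neither Kwame nor any entity Kwame controls holds any voting interest in Solent.
So Kwame does not control Solent.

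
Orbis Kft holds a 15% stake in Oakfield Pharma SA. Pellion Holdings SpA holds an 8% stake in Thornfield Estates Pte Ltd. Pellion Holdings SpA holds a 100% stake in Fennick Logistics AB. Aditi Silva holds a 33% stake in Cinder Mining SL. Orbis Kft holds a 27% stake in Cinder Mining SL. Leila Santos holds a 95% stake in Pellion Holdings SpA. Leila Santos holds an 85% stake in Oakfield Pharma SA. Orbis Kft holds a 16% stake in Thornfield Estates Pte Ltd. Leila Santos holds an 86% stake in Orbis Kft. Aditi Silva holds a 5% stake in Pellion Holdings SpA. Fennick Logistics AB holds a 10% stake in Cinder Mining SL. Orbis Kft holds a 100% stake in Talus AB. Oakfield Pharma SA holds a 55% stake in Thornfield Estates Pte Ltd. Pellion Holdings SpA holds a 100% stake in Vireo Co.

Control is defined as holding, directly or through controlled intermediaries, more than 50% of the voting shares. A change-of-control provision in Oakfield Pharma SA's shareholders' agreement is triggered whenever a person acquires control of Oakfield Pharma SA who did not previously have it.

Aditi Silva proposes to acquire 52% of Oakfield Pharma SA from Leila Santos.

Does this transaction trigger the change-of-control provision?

The purchase adds only to Aditi's holdings (Leila's stake shrinks), so Aditi is the only person who could newly come to control Oakfield.
Aditi's largest direct stake is 33% in Cinder, which does not meet the threshold, so Aditi controls no company.
Neither Aditi nor any entity Aditi controls holds any voting interest in Oakfield.
So before the transaction, Aditi does not control Oakfield.
After the purchase, Aditi holds 52% of Oakfield directly, and Leila's stake falls to 33%.
Aditi holds 52% of Oakfield, so Aditi controls Oakfield.
Aditi did not control Oakfield before and does after, so the clause is triggered.

Yes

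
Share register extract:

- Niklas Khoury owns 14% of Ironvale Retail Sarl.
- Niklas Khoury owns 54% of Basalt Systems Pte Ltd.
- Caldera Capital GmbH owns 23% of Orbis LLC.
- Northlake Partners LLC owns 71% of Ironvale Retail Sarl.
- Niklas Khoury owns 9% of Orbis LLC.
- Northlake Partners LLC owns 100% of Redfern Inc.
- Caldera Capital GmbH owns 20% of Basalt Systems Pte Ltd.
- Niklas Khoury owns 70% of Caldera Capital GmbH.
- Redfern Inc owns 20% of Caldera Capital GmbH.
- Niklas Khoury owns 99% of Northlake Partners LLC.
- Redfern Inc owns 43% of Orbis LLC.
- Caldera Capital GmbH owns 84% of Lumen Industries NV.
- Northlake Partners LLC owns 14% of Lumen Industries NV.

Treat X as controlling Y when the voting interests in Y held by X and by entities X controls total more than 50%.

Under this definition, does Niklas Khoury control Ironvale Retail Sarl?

Yes

Niklas holds 99% of Northlake, so Niklas controls Northlake.
Northlake and Niklas together hold 71% + 14% = 85% of Ironvale, so Niklas controls Ironvale.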